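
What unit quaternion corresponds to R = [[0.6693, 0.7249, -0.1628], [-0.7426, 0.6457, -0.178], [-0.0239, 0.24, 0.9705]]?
0.9063 + 0.1153i - 0.0383j - 0.4048k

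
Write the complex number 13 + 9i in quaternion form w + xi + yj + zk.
13 + 9i + 0j + 0k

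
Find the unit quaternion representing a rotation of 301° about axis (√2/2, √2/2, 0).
-0.8704 + 0.3482i + 0.3482j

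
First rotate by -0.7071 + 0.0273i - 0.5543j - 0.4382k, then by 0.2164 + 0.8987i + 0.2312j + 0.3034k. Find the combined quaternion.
0.0836 - 0.5627i + 0.1187j - 0.8138k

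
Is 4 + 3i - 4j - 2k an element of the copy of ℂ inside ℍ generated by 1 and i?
No. The quaternion 4 + 3i - 4j - 2k has j-coefficient y = -4 and k-coefficient z = -2, not both zero, so it does not lie in the complex subalgebra spanned by 1 and i.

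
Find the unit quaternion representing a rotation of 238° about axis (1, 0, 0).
-0.4848 + 0.8746i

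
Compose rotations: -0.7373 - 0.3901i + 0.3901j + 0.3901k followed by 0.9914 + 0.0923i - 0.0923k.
-0.6589 - 0.4188i + 0.3867j + 0.4908k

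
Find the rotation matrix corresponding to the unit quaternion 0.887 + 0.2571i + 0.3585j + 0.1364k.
[[0.7057, -0.0576, 0.7061], [0.4263, 0.8306, -0.3583], [-0.5658, 0.5539, 0.6108]]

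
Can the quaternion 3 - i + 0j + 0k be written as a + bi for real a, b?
Yes. The quaternion 3 - i has j- and k-coefficients y = z = 0, so it lies in the complex subalgebra spanned by 1 and i.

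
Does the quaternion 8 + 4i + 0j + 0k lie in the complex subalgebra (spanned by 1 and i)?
Yes. The quaternion 8 + 4i has j- and k-coefficients y = z = 0, so it lies in the complex subalgebra spanned by 1 and i.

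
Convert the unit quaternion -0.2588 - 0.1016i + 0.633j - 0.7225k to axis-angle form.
axis = (-0.1052, 0.6553, -0.748), θ = 7π/6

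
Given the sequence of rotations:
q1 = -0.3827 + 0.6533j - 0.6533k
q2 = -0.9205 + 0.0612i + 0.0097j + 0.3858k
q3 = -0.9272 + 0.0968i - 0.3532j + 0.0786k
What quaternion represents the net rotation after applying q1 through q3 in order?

q2 · q1 = 0.598 - 0.2818i - 0.5651j + 0.4937k
q3 · q2 · q1 = -0.7656 + 0.1892i + 0.2428j - 0.565k
-0.7656 + 0.1892i + 0.2428j - 0.565k


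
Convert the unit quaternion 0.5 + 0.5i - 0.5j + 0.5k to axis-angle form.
axis = (√3/3, -√3/3, √3/3), θ = 2π/3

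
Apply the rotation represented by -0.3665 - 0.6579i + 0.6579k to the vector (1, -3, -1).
(-0.447, 2.194, -2.447)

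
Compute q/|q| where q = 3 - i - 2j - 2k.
0.7071 - 0.2357i - 0.4714j - 0.4714k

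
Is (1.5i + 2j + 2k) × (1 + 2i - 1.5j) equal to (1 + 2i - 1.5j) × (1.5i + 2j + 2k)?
No: pq = 4.5i + 6j - 4.25k ≠ -1.5i - 2j + 8.25k = qp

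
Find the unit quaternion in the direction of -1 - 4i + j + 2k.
-0.2132 - 0.8528i + 0.2132j + 0.4264k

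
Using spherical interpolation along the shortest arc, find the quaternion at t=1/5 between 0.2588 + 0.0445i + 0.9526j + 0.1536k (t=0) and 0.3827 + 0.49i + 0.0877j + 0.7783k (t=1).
0.3285 + 0.1666i + 0.8661j + 0.3381k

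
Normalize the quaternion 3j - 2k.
0.8321j - 0.5547k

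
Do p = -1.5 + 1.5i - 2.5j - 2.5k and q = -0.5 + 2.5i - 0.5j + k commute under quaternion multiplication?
No: pq = -1.75 - 8.25i - 5.75j + 5.25k ≠ -1.75 - 0.75i + 9.75j - 5.75k = qp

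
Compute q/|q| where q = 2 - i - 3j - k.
0.5164 - 0.2582i - 0.7746j - 0.2582k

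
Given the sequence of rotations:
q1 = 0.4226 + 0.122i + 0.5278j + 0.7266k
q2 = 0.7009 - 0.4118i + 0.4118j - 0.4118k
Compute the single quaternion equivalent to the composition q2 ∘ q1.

q2 · q1 = 0.4283 + 0.428i + 0.7929j + 0.0677k
0.4283 + 0.428i + 0.7929j + 0.0677k


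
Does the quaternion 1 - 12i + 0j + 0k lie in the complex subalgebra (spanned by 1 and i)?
Yes. The quaternion 1 - 12i has j- and k-coefficients y = z = 0, so it lies in the complex subalgebra spanned by 1 and i.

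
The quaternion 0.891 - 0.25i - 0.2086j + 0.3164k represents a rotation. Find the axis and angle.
axis = (-0.5507, -0.4595, 0.6969), θ = 54°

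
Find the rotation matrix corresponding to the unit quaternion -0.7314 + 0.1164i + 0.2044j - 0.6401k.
[[0.097, -0.8888, -0.448], [0.9839, 0.1534, -0.0914], [0.15, -0.4319, 0.8893]]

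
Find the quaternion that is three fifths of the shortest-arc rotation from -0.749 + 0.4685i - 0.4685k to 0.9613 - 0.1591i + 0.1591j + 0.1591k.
-0.9049 + 0.2929i - 0.0983j - 0.2929k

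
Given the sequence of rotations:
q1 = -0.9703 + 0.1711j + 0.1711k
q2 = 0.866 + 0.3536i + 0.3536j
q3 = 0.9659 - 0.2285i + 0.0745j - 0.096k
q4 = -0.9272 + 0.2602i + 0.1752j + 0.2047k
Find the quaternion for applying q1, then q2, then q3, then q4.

q2 · q1 = -0.9008 - 0.2826i - 0.2554j + 0.2087k
q3 · q2 · q1 = -0.8956 - 0.0761i - 0.239j + 0.3675k
q4 · q3 · q2 · q1 = 0.8168 - 0.0492i - 0.0465j - 0.5729k
0.8168 - 0.0492i - 0.0465j - 0.5729k


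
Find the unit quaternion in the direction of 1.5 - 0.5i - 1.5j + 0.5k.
0.6708 - 0.2236i - 0.6708j + 0.2236k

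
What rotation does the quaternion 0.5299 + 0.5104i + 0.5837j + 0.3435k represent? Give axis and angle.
axis = (0.6018, 0.6883, 0.405), θ = 116°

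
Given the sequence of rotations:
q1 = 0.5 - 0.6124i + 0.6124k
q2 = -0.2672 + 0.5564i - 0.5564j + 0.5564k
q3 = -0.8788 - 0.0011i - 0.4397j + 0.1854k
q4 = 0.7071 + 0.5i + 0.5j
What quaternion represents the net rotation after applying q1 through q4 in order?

q2 · q1 = -0.1336 + 0.1011i - 0.9597j - 0.2262k
q3 · q2 · q1 = -0.2625 + 0.1887i + 0.9206j + 0.2195k
q4 · q3 · q2 · q1 = -0.7403 + 0.1119i + 0.41j + 0.5212k
-0.7403 + 0.1119i + 0.41j + 0.5212k


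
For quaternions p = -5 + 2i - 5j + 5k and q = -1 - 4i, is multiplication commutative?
No: pq = 13 + 18i - 15j - 25k ≠ 13 + 18i + 25j + 15k = qp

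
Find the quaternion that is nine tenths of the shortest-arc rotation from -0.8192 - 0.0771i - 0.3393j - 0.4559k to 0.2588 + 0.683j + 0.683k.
-0.3261 - 0.0084i - 0.662j - 0.6747k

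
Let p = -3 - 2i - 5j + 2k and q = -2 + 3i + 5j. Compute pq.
37 - 15i + j + k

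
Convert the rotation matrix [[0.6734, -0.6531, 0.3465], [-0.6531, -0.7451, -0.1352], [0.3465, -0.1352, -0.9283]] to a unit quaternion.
0.9147i - 0.357j + 0.1894k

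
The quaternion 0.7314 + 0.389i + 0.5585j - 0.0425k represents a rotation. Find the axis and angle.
axis = (0.5704, 0.819, -0.0623), θ = 86°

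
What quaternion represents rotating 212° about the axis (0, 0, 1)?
-0.2756 + 0.9613k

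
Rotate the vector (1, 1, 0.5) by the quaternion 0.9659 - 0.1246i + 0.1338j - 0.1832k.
(1.37, 0.61, -0.036)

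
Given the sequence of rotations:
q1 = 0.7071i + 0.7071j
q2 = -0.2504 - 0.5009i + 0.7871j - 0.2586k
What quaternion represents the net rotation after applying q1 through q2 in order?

q2 · q1 = -0.2024 + 0.0058i - 0.3599j - 0.9107k
-0.2024 + 0.0058i - 0.3599j - 0.9107k


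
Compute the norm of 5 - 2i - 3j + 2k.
√42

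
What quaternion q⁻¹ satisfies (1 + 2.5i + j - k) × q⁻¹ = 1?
0.1081 - 0.2703i - 0.1081j + 0.1081k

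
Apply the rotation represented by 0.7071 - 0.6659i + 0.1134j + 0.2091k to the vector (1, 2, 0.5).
(-0.066, 0.691, -2.184)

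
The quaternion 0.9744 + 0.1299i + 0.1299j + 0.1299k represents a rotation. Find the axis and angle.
axis = (√3/3, √3/3, √3/3), θ = 26°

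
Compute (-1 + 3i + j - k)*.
-1 - 3i - j + k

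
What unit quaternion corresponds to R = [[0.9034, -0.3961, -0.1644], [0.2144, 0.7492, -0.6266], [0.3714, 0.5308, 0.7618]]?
0.9239 + 0.3132i - 0.145j + 0.1652k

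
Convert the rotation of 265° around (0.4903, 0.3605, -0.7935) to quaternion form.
-0.6756 + 0.3615i + 0.2658j - 0.585k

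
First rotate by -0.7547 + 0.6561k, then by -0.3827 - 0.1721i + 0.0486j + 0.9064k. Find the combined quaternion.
-0.3059 + 0.1618i + 0.0762j - 0.9351k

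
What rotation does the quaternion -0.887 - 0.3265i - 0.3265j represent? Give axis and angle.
axis = (-√2/2, -√2/2, 0), θ = 305°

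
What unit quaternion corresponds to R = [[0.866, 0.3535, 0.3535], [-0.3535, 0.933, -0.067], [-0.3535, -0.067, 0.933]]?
0.9659 + 0.183j - 0.183k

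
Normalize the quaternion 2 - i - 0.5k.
0.8729 - 0.4364i - 0.2182k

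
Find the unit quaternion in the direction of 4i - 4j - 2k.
0.6667i - 0.6667j - 0.3333k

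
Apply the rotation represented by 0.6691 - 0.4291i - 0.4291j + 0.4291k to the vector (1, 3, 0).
(-0.354, 1.733, -2.621)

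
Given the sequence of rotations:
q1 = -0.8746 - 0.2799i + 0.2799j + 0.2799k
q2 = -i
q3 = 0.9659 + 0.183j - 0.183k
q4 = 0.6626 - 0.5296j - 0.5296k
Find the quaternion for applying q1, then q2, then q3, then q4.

q2 · q1 = -0.2799 + 0.8746i + 0.2799j - 0.2799k
q3 · q2 · q1 = -0.3728 + 0.8448i + 0.0591j - 0.3792k
q4 · q3 · q2 · q1 = -0.4165 + 0.7919i - 0.2108j + 0.3936k
-0.4165 + 0.7919i - 0.2108j + 0.3936k


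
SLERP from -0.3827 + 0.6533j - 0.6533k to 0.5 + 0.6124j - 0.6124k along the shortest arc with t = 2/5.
-0.0262 + 0.7069j - 0.7069k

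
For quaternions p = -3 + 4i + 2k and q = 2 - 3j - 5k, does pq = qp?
No: pq = 4 + 14i + 29j + 7k ≠ 4 + 2i - 11j + 31k = qp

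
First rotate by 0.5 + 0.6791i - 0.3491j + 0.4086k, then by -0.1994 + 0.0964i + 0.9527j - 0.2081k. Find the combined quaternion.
0.2525 + 0.2294i + 0.3653j - 0.8662k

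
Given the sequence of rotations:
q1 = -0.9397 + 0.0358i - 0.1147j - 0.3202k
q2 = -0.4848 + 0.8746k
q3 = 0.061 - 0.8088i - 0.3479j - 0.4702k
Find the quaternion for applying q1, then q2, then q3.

q2 · q1 = 0.7356 + 0.083i + 0.0869j - 0.6666k
q3 · q2 · q1 = -0.1712 - 0.3171i - 0.8288j - 0.428k
-0.1712 - 0.3171i - 0.8288j - 0.428k


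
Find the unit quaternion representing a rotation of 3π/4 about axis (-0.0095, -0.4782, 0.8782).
0.3827 - 0.0088i - 0.4418j + 0.8114k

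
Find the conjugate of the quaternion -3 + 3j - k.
-3 - 3j + k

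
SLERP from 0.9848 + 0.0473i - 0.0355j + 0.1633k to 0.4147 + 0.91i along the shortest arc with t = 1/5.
0.9536 + 0.264i - 0.0307j + 0.1413k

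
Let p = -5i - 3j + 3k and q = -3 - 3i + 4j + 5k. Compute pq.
-18 - 12i + 25j - 38k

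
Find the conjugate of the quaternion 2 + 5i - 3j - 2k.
2 - 5i + 3j + 2k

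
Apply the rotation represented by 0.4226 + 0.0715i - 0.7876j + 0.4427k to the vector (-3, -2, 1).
(2.269, -2.738, -1.164)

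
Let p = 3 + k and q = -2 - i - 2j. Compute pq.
-6 - i - 7j - 2k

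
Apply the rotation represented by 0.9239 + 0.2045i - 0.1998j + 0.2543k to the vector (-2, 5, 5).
(-5.666, 0.761, 4.617)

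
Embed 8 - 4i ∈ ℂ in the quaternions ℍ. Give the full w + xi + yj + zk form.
8 - 4i + 0j + 0k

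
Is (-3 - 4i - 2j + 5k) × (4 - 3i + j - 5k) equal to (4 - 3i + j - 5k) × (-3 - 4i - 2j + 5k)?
No: pq = 3 - 2i - 46j + 25k ≠ 3 - 12i + 24j + 45k = qp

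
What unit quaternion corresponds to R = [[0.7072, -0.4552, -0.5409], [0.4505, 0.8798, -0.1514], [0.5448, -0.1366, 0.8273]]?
0.9239 + 0.004i - 0.2938j + 0.2451k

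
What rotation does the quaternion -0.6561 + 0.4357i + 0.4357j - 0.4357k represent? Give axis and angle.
axis = (√3/3, √3/3, -√3/3), θ = 262°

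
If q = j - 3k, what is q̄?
-j + 3k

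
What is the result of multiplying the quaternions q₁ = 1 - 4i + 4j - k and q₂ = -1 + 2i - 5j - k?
26 - 3i - 15j + 12k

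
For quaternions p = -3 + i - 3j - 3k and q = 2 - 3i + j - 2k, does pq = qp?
No: pq = -6 + 20i + 2j - 8k ≠ -6 + 2i - 20j + 8k = qp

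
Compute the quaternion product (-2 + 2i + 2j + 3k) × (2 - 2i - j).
2 + 11i + 8k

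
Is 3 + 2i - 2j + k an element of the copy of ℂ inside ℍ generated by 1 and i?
No. The quaternion 3 + 2i - 2j + k has j-coefficient y = -2 and k-coefficient z = 1, not both zero, so it does not lie in the complex subalgebra spanned by 1 and i.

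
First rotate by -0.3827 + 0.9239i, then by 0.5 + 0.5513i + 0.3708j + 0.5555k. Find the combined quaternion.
-0.7007 + 0.251i + 0.3713j - 0.5552k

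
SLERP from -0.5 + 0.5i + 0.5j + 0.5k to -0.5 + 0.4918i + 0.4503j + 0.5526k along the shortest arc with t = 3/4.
-0.5002 + 0.4941i + 0.463j + 0.5397k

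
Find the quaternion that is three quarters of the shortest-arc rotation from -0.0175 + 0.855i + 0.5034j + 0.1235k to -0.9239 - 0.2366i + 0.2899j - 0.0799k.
0.8342 + 0.533i - 0.0768j + 0.1186k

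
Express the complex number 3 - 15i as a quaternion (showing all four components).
3 - 15i + 0j + 0k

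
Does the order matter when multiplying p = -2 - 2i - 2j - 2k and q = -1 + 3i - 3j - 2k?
Yes: pq = -2 - 6i - 2j + 18k ≠ -2 - 2i + 18j - 6k = qp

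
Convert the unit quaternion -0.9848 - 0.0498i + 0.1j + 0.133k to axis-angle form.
axis = (-0.2867, 0.5757, 0.7657), θ = 340°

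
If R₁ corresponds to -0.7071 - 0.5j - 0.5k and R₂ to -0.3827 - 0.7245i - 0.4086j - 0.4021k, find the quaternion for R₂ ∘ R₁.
-0.1347 + 0.5155i + 0.118j + 0.8379k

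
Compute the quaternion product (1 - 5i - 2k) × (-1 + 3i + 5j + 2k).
18 + 18i + 9j - 21k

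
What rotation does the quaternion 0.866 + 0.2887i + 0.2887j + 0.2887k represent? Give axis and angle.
axis = (√3/3, √3/3, √3/3), θ = π/3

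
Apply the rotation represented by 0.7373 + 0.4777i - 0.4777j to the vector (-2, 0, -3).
(1.026, 3.026, -1.67)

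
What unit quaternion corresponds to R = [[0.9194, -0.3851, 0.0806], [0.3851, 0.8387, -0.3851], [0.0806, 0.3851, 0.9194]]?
0.9588 + 0.2008i + 0.2008k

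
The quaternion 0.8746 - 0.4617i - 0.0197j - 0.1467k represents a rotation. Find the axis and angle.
axis = (-0.9523, -0.0406, -0.3026), θ = 58°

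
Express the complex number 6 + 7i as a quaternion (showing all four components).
6 + 7i + 0j + 0k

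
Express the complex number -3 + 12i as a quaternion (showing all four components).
-3 + 12i + 0j + 0k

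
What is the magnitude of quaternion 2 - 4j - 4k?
6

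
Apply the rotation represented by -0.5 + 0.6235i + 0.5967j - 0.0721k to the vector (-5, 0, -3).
(0.672, -5.693, -1.065)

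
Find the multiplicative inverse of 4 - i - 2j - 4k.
0.1081 + 0.027i + 0.0541j + 0.1081k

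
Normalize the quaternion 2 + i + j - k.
0.7559 + 0.378i + 0.378j - 0.378k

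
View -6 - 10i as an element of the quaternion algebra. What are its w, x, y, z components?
-6 - 10i + 0j + 0k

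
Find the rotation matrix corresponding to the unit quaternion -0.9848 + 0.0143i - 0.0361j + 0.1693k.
[[0.9401, 0.3324, 0.0759], [-0.3345, 0.9423, 0.0159], [-0.0663, -0.0404, 0.997]]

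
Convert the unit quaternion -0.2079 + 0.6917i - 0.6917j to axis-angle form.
axis = (√2/2, -√2/2, 0), θ = 204°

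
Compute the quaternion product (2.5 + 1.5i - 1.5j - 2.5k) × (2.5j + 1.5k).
7.5 + 4i + 4j + 7.5k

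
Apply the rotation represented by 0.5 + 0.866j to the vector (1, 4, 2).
(1.232, 4, -1.866)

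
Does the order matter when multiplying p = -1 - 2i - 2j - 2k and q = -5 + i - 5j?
Yes: pq = -3 - i + 13j + 22k ≠ -3 + 19i + 17j - 2k = qp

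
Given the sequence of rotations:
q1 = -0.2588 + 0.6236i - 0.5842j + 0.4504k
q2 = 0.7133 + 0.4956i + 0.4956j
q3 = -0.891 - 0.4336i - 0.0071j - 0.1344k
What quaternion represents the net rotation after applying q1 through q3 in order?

q2 · q1 = -0.2041 + 0.5398i - 0.7682j - 0.2773k
q3 · q2 · q1 = 0.3732 - 0.4937i + 0.4931j + 0.6114k
0.3732 - 0.4937i + 0.4931j + 0.6114k


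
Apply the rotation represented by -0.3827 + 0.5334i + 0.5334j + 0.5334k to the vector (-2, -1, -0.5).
(-0.782, -0.672, -2.046)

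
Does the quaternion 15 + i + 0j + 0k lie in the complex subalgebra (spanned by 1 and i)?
Yes. The quaternion 15 + i has j- and k-coefficients y = z = 0, so it lies in the complex subalgebra spanned by 1 and i.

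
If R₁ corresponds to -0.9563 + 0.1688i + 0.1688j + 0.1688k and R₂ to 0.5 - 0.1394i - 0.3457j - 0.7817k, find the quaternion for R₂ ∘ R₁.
-0.2643 + 0.2913i + 0.3066j + 0.8668k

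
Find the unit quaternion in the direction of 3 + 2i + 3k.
0.6396 + 0.4264i + 0.6396k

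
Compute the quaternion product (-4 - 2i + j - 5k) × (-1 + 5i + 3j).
11 - 3i - 38j - 6k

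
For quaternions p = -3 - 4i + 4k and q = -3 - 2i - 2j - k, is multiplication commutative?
No: pq = 5 + 26i - 6j - k ≠ 5 + 10i + 18j - 17k = qp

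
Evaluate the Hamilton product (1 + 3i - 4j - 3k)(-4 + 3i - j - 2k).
-23 - 4i + 12j + 19k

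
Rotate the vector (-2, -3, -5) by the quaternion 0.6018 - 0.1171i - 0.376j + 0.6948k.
(5.817, 0.038, -2.038)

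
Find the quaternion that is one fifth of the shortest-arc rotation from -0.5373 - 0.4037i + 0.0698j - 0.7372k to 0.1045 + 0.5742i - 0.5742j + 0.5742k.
-0.4666 - 0.4585i + 0.1826j - 0.734k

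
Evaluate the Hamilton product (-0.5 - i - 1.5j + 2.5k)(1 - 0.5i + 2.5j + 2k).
-2.25 - 10i - 2j - 1.75k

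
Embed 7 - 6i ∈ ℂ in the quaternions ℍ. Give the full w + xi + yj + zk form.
7 - 6i + 0j + 0k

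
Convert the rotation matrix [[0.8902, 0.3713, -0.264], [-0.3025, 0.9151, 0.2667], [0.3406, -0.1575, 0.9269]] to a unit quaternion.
0.9659 - 0.1098i - 0.1565j - 0.1744k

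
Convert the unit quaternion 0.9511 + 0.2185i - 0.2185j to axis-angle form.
axis = (√2/2, -√2/2, 0), θ = 36°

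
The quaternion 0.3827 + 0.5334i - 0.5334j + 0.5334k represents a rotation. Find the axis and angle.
axis = (√3/3, -√3/3, √3/3), θ = 3π/4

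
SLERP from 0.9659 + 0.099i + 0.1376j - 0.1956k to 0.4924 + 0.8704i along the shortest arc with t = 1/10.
0.9554 + 0.1943i + 0.1279j - 0.1818k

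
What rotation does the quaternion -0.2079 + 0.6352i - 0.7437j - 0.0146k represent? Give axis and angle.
axis = (0.6494, -0.7603, -0.0149), θ = 204°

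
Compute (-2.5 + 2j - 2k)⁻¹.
-0.1754 - 0.1404j + 0.1404k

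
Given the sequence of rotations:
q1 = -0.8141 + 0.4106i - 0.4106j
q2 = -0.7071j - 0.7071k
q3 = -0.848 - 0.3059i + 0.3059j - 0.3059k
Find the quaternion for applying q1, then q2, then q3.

q2 · q1 = -0.2903 - 0.2903i + 0.2853j + 0.866k
q3 · q2 · q1 = 0.335 + 0.6872i + 0.023j - 0.644k
0.335 + 0.6872i + 0.023j - 0.644k


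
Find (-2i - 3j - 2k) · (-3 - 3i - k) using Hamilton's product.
-8 + 9i + 13j - 3k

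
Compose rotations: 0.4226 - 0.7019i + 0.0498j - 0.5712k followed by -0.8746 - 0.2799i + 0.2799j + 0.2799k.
-0.4201 + 0.3218i - 0.2816j + 0.8004k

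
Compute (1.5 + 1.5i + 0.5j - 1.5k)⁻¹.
0.2143 - 0.2143i - 0.0714j + 0.2143k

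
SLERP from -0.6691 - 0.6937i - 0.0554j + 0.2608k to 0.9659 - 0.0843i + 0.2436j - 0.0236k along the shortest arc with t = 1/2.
-0.9119 - 0.3399i - 0.1668j + 0.1586k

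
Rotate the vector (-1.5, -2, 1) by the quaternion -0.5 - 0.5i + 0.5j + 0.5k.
(-1, 1.5, -2)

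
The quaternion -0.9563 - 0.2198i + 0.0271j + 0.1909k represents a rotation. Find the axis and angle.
axis = (-0.7517, 0.0927, 0.6529), θ = 326°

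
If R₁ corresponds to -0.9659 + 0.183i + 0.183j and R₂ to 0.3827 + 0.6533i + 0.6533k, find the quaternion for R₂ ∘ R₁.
-0.4892 - 0.6805i + 0.1896j - 0.5115k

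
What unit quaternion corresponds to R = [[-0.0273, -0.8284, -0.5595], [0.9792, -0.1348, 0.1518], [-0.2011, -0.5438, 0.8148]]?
0.6428 - 0.2705i - 0.1394j + 0.703k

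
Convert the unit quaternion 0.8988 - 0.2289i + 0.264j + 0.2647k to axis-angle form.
axis = (-0.5222, 0.6022, 0.6038), θ = 52°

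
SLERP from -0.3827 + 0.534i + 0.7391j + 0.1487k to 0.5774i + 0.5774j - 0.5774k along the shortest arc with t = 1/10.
-0.3531 + 0.5582i + 0.7474j + 0.0717k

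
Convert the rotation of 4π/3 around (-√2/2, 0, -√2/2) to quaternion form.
-0.5 - 0.6124i - 0.6124k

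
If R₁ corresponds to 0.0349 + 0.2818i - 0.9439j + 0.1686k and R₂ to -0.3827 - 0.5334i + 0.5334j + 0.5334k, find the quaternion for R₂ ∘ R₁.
0.5505 + 0.4669i + 0.6201j + 0.3073k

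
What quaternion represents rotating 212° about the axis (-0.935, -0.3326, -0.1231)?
-0.2756 - 0.8988i - 0.3197j - 0.1183k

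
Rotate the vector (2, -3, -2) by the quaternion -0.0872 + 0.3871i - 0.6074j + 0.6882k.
(-1.597, 1.097, 3.639)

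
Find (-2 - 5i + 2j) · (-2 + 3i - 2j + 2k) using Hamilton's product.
23 + 8i + 10j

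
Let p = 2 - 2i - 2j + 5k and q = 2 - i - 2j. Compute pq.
-2 + 4i - 13j + 12k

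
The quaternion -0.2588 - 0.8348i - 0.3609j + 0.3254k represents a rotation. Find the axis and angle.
axis = (-0.8642, -0.3736, 0.3369), θ = 7π/6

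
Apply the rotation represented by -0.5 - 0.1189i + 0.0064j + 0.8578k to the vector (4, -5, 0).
(-6.168, -0.938, -1.44)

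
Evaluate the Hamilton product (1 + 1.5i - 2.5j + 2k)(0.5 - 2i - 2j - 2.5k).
3.5 + 9i - 3.5j - 9.5k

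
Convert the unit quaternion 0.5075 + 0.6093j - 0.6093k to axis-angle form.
axis = (0, √2/2, -√2/2), θ = 119°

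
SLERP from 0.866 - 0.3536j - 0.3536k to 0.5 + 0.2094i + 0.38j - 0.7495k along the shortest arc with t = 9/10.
0.5663 + 0.1945i + 0.3115j - 0.7379k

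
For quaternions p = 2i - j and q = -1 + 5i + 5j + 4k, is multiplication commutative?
No: pq = -5 - 6i - 7j + 15k ≠ -5 + 2i + 9j - 15k = qp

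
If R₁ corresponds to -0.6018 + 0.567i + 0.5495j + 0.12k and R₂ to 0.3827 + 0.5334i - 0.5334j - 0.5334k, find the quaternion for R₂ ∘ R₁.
-0.1756 + 0.1251i + 0.1648j + 0.9625k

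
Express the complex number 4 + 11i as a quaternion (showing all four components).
4 + 11i + 0j + 0k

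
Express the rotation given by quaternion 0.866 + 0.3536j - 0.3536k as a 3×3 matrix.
[[0.4999, 0.6124, 0.6124], [-0.6124, 0.7499, -0.2501], [-0.6124, -0.2501, 0.7499]]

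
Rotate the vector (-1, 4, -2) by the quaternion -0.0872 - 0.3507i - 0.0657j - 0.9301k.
(-1.053, -4.235, -1.398)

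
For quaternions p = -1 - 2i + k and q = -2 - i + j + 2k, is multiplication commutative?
No: pq = -2 + 4i + 2j - 6k ≠ -2 + 6i - 4j - 2k = qp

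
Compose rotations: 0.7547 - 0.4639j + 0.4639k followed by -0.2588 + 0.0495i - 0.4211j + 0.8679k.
-0.7933 + 0.2446i - 0.2207j + 0.512k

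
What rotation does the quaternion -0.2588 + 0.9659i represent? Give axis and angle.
axis = (1, 0, 0), θ = 7π/6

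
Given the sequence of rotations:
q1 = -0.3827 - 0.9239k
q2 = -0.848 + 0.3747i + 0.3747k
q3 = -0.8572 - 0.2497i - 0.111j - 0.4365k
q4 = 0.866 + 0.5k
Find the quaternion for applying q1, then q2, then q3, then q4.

q2 · q1 = 0.6707 - 0.1434i + 0.3462j + 0.6401k
q3 · q2 · q1 = -0.2929 + 0.0355i - 0.1488j - 0.9438k
q4 · q3 · q2 · q1 = 0.2182 + 0.1051i - 0.1111j - 0.9638k
0.2182 + 0.1051i - 0.1111j - 0.9638k


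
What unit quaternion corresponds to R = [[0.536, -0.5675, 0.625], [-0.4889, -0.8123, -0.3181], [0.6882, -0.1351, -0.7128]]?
0.0523 + 0.8748i - 0.3019j + 0.3753k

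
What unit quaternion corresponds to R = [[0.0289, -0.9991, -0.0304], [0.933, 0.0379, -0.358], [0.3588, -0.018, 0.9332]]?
0.7071 + 0.1202i - 0.1376j + 0.6831k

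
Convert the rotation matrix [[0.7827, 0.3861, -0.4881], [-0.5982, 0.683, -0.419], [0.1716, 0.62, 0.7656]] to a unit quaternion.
0.8988 + 0.289i - 0.1835j - 0.2738k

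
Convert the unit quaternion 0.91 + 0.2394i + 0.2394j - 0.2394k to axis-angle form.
axis = (√3/3, √3/3, -√3/3), θ = 49°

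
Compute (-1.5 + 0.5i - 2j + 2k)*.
-1.5 - 0.5i + 2j - 2k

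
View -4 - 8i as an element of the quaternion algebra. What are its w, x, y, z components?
-4 - 8i + 0j + 0k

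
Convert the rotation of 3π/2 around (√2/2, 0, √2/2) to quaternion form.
-0.7071 + 0.5i + 0.5k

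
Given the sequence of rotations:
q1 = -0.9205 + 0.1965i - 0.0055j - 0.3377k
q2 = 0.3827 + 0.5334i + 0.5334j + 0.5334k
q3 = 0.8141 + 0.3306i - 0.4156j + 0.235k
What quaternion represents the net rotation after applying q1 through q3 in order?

q2 · q1 = -0.274 - 0.593i - 0.2082j - 0.728k
q3 · q2 · q1 = 0.0575 - 0.2219i + 0.0457j - 0.9723k
0.0575 - 0.2219i + 0.0457j - 0.9723k


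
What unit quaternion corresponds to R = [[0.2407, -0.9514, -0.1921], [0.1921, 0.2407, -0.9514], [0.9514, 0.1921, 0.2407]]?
0.6561 + 0.4357i - 0.4357j + 0.4357k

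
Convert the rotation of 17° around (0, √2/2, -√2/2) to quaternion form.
0.989 + 0.1045j - 0.1045k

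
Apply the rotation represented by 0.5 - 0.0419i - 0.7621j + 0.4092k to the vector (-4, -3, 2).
(1.429, -5.041, -1.245)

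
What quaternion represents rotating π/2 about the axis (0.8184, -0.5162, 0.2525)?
0.7071 + 0.5787i - 0.365j + 0.1785k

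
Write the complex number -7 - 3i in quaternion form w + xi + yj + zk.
-7 - 3i + 0j + 0k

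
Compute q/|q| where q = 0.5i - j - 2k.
0.2182i - 0.4364j - 0.8729k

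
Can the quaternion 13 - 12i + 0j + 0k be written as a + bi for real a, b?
Yes. The quaternion 13 - 12i has j- and k-coefficients y = z = 0, so it lies in the complex subalgebra spanned by 1 and i.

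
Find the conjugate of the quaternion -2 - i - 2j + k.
-2 + i + 2j - k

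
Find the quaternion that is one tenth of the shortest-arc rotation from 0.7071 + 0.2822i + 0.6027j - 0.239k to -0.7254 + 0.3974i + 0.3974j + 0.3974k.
0.7747 + 0.2162i + 0.5229j - 0.2824k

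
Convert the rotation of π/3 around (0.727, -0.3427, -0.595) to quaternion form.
0.866 + 0.3635i - 0.1714j - 0.2975k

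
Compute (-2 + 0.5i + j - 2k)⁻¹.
-0.2162 - 0.0541i - 0.1081j + 0.2162k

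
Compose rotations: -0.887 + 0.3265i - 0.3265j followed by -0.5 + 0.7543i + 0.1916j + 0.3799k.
0.2598 - 0.7083i + 0.1173j - 0.6458k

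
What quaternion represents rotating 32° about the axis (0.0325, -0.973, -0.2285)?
0.9613 + 0.009i - 0.2682j - 0.063k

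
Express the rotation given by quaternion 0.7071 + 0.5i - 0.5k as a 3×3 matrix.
[[0.5, 0.7071, -0.5], [-0.7071, 0, -0.7071], [-0.5, 0.7071, 0.5]]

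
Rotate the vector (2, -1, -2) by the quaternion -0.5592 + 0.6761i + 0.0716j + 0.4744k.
(-0.671, -2.151, 1.98)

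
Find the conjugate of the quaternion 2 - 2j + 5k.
2 + 2j - 5k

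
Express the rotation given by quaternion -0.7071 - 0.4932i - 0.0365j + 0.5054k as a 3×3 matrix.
[[0.4865, 0.7507, -0.4469], [-0.6787, 0.0026, -0.7344], [-0.5501, 0.6606, 0.5108]]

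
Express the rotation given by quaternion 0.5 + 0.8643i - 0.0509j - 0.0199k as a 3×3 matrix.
[[0.994, -0.0681, -0.0853], [-0.1079, -0.4948, -0.8623], [0.0165, 0.8663, -0.4992]]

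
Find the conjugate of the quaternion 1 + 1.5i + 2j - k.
1 - 1.5i - 2j + k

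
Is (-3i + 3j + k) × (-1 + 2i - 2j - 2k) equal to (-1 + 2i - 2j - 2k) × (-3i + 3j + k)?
No: pq = 14 - i - 7j - k ≠ 14 + 7i + j - k = qp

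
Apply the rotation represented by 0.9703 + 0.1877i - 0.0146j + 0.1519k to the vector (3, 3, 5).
(2.103, 1.675, 5.981)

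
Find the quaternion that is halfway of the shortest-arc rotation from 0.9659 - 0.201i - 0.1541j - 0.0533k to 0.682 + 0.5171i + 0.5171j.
0.9594 + 0.184i + 0.2113j - 0.031k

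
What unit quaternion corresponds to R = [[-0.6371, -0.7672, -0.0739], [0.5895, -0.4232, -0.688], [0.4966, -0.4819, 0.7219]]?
0.4067 + 0.1267i - 0.3507j + 0.834k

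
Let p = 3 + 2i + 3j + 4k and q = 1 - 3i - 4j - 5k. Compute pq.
41 - 6i - 11j - 10k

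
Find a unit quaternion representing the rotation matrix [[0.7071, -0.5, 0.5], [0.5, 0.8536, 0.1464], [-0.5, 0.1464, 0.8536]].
0.9239 + 0.2706j + 0.2706k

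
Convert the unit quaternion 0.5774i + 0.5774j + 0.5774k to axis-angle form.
axis = (√3/3, √3/3, √3/3), θ = π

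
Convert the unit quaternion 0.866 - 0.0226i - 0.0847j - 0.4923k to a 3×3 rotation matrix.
[[0.5009, 0.8565, -0.1244], [-0.8488, 0.5143, 0.1225], [0.169, 0.0443, 0.9846]]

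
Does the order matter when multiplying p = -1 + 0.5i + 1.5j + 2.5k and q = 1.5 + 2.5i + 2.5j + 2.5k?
Yes: pq = -12.75 - 4.25i + 4.75j - 1.25k ≠ -12.75 + 0.75i - 5.25j + 3.75k = qp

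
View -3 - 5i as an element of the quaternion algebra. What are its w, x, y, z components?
-3 - 5i + 0j + 0k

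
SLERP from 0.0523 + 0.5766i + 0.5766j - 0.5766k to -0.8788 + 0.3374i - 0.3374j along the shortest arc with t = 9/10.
0.8704 - 0.2435i + 0.4188j - 0.0877k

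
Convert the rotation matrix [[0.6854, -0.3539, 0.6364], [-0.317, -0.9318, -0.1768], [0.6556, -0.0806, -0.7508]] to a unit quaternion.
0.0262 + 0.9176i - 0.1828j + 0.352k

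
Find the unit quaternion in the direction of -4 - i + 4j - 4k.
-0.5714 - 0.1429i + 0.5714j - 0.5714k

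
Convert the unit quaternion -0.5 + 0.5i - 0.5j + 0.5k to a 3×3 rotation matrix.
[[0, 0, 1], [-1, 0, 0], [0, -1, 0]]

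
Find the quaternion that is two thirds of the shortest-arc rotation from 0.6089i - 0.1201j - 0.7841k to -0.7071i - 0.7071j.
0.803i + 0.4962j - 0.33k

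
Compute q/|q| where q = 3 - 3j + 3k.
0.5774 - 0.5774j + 0.5774k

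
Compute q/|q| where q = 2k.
k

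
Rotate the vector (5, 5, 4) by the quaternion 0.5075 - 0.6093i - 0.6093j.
(2.526, 7.474, -1.94)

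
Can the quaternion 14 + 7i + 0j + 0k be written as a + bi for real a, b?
Yes. The quaternion 14 + 7i has j- and k-coefficients y = z = 0, so it lies in the complex subalgebra spanned by 1 and i.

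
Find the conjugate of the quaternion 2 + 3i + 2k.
2 - 3i - 2k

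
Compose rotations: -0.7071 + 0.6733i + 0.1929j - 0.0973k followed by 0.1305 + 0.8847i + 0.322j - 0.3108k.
-0.7803 - 0.5091i - 0.3257j + 0.1609k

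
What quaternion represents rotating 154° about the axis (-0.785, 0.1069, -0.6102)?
0.225 - 0.7649i + 0.1042j - 0.5946k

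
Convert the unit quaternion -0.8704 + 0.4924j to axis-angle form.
axis = (0, 1, 0), θ = 301°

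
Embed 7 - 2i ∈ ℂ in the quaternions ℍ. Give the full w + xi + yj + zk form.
7 - 2i + 0j + 0k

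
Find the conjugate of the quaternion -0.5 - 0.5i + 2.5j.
-0.5 + 0.5i - 2.5j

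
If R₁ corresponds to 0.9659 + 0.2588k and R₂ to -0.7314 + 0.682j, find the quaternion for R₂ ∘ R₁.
-0.7065 + 0.1765i + 0.6587j - 0.1893k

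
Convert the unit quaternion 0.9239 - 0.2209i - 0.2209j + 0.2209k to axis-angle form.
axis = (-√3/3, -√3/3, √3/3), θ = π/4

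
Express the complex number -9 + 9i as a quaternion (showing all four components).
-9 + 9i + 0j + 0k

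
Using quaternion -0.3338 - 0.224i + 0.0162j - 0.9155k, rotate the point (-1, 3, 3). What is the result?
(0.019, -3.471, 2.636)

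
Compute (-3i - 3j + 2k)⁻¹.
0.1364i + 0.1364j - 0.0909k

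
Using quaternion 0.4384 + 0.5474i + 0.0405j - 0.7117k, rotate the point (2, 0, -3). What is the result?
(2.198, 0.453, -2.822)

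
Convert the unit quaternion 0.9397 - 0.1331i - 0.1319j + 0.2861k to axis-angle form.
axis = (-0.3892, -0.3857, 0.8365), θ = 40°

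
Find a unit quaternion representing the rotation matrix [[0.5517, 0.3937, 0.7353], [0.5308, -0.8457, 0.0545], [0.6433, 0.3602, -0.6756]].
0.0872 + 0.8765i + 0.2637j + 0.3932k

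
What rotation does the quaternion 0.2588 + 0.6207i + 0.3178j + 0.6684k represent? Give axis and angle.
axis = (0.6426, 0.329, 0.692), θ = 5π/6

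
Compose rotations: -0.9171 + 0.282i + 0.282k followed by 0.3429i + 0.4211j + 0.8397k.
-0.3335 - 0.1957i - 0.2461j - 0.8888k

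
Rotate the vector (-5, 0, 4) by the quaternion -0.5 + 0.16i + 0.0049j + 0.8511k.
(3.314, 4.921, 2.409)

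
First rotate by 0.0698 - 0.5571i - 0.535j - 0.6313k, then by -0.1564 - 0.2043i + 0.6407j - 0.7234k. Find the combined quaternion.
-0.2386 - 0.7186i + 0.4024j + 0.5145k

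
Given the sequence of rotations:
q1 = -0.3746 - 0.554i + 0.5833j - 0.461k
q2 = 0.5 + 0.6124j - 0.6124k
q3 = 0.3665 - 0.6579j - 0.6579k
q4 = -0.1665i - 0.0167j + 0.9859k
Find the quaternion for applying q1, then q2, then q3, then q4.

q2 · q1 = -0.8268 - 0.2021i + 0.4015j + 0.3382k
q3 · q2 · q1 = 0.1836 - 0.0324i + 0.8241j + 0.5349k
q4 · q3 · q2 · q1 = -0.519 - 0.852i + 0.0541j + 0.0433k
-0.519 - 0.852i + 0.0541j + 0.0433k


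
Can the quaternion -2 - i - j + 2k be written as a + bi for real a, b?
No. The quaternion -2 - i - j + 2k has j-coefficient y = -1 and k-coefficient z = 2, not both zero, so it does not lie in the complex subalgebra spanned by 1 and i.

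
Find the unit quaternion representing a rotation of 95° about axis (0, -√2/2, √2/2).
0.6756 - 0.5213j + 0.5213k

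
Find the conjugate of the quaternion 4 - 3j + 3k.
4 + 3j - 3k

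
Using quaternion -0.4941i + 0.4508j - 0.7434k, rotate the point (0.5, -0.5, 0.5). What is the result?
(0.334, -0.261, 0.755)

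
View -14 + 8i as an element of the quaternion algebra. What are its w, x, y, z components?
-14 + 8i + 0j + 0k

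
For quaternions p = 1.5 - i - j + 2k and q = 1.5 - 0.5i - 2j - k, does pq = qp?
No: pq = 1.75 + 2.75i - 6.5j + 3k ≠ 1.75 - 7.25i - 2.5j = qp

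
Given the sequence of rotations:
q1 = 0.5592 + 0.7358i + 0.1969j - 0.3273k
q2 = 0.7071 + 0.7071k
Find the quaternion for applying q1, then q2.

q2 · q1 = 0.6268 + 0.3811i + 0.6595j + 0.164k
0.6268 + 0.3811i + 0.6595j + 0.164k


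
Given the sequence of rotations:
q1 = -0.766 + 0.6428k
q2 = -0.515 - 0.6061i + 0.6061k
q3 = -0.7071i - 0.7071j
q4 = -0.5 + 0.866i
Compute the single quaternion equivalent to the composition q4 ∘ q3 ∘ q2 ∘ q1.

q2 · q1 = 0.0049 + 0.4643i + 0.3896j - 0.7953k
q3 · q2 · q1 = 0.6038 + 0.5589i - 0.5658j + 0.0528k
q4 · q3 · q2 · q1 = -0.7859 + 0.2434i + 0.2372j - 0.5164k
-0.7859 + 0.2434i + 0.2372j - 0.5164k


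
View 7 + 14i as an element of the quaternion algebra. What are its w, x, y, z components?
7 + 14i + 0j + 0k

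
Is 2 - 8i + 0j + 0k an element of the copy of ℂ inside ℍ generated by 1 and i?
Yes. The quaternion 2 - 8i has j- and k-coefficients y = z = 0, so it lies in the complex subalgebra spanned by 1 and i.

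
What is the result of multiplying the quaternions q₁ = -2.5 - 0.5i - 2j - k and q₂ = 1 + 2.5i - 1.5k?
-2.75 - 3.75i - 5.25j + 7.75k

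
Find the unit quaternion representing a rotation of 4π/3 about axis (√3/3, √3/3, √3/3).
-0.5 + 0.5i + 0.5j + 0.5k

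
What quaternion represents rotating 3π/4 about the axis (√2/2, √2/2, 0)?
0.3827 + 0.6533i + 0.6533j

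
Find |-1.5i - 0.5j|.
1.581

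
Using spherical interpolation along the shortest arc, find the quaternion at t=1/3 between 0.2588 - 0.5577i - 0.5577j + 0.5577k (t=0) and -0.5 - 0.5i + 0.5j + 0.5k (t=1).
-0.0182 - 0.6885i - 0.2272j + 0.6885k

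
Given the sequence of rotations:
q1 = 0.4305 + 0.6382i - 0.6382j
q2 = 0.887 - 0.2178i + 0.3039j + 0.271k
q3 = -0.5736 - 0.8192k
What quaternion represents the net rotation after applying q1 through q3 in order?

q2 · q1 = 0.7148 + 0.6453i - 0.2623j + 0.0617k
q3 · q2 · q1 = -0.3595 - 0.585i - 0.3782j - 0.621k
-0.3595 - 0.585i - 0.3782j - 0.621k


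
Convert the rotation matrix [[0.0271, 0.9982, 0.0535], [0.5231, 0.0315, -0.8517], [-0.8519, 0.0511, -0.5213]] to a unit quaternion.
0.3665 + 0.6158i + 0.6176j - 0.3241k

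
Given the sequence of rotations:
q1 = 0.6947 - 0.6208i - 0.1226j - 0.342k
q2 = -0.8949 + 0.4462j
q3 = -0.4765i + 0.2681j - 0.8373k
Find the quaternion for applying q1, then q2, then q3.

q2 · q1 = -0.567 + 0.403i + 0.4197j + 0.5831k
q3 · q2 · q1 = 0.5677 + 0.7779i - 0.2116j + 0.1667k
0.5677 + 0.7779i - 0.2116j + 0.1667k


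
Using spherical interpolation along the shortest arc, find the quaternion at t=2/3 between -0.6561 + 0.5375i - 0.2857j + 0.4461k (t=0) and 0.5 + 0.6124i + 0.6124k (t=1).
0.1097 + 0.7169i - 0.1241j + 0.6772k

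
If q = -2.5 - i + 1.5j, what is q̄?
-2.5 + i - 1.5j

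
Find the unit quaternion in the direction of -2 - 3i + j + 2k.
-0.4714 - 0.7071i + 0.2357j + 0.4714k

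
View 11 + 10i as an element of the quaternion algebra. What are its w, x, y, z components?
11 + 10i + 0j + 0k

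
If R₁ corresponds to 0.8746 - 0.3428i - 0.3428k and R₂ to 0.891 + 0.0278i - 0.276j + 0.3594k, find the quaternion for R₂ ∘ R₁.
0.912 - 0.1865i - 0.3551j - 0.0857k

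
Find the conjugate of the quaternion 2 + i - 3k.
2 - i + 3k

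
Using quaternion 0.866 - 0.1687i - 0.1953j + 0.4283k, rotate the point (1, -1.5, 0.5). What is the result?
(1.329, 0.006, 1.316)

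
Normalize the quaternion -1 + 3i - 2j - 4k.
-0.1826 + 0.5477i - 0.3651j - 0.7303k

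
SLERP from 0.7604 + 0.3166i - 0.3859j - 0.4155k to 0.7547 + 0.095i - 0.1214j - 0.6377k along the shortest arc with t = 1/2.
0.774 + 0.2103i - 0.2592j - 0.5381k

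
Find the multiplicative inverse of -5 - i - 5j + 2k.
-0.0909 + 0.0182i + 0.0909j - 0.0364k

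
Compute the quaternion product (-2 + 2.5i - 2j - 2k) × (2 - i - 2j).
-5.5 + 3i + 2j - 11k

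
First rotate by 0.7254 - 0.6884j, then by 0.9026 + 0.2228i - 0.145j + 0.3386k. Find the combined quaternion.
0.5549 + 0.3947i - 0.7265j + 0.0922k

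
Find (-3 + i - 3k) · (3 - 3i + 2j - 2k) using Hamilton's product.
-12 + 18i + 5j - k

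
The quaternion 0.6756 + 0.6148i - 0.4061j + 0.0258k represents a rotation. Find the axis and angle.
axis = (0.8339, -0.5508, 0.035), θ = 95°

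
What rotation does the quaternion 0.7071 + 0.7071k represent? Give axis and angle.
axis = (0, 0, 1), θ = π/2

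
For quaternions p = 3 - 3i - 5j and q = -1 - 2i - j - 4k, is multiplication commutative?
No: pq = -14 + 17i - 10j - 19k ≠ -14 - 23i + 14j - 5k = qp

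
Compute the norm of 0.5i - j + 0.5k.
1.225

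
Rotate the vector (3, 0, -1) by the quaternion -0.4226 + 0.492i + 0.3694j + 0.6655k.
(-0.819, -1.504, 2.658)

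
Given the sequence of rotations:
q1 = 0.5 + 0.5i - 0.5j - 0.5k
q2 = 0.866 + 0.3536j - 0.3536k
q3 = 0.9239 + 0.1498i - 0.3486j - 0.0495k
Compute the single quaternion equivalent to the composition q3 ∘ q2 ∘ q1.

q2 · q1 = 0.433 + 0.0794i - 0.433j - 0.7866k
q3 · q2 · q1 = 0.1983 + 0.391i - 0.4371j - 0.7854k
0.1983 + 0.391i - 0.4371j - 0.7854k


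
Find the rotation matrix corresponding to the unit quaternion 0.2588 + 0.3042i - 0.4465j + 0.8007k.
[[-0.681, -0.6861, 0.256], [0.1428, -0.4673, -0.8725], [0.7183, -0.5576, 0.4162]]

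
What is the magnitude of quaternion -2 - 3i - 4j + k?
√30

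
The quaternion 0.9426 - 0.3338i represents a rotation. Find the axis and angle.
axis = (-1, 0, 0), θ = 39°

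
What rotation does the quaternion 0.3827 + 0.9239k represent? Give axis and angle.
axis = (0, 0, 1), θ = 3π/4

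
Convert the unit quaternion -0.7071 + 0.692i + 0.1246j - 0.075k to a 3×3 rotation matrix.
[[0.9577, 0.0664, -0.28], [0.2785, 0.031, 0.9599], [0.0724, -0.9973, 0.0112]]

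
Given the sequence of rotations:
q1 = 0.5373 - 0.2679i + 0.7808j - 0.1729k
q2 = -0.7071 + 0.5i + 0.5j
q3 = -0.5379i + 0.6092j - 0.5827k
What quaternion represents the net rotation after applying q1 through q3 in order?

q2 · q1 = -0.6364 + 0.3716i - 0.197j + 0.6466k
q3 · q2 · q1 = 0.6967 + 0.6214i - 0.2564j + 0.2504k
0.6967 + 0.6214i - 0.2564j + 0.2504k


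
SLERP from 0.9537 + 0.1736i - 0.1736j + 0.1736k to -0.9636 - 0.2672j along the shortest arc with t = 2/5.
0.9884 + 0.1071i + 0.0038j + 0.1071k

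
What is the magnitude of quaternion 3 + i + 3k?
√19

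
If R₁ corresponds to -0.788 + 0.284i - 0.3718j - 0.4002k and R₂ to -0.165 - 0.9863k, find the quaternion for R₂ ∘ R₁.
-0.2647 - 0.4136i - 0.2188j + 0.8432k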